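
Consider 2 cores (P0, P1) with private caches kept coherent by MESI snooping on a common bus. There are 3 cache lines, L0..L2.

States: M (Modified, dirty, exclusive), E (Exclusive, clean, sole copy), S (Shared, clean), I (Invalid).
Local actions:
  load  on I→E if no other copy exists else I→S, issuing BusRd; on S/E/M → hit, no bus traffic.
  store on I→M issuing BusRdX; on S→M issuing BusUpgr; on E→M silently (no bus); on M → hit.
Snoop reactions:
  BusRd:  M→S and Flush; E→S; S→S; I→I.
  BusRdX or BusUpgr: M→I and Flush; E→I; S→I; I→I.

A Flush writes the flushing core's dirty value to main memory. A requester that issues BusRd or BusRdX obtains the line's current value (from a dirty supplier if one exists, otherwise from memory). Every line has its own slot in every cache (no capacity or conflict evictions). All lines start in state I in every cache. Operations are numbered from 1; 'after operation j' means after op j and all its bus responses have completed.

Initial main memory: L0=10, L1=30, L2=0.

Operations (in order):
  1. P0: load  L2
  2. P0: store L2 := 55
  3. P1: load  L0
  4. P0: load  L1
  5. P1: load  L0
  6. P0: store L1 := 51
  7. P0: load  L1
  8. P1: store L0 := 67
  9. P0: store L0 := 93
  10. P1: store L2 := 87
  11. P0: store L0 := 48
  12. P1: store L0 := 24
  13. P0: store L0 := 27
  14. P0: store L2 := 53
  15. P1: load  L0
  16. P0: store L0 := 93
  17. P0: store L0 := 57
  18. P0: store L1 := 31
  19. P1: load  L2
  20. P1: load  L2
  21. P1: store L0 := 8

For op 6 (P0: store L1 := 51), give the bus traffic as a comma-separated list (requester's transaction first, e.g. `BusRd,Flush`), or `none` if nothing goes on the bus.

1. P0: load  L2  bus=[BusRd]  L2: P0=E P1=I  mem[L2]=0
2. P0: store L2 := 55  bus=[-]  L2: P0=M P1=I  mem[L2]=0
3. P1: load  L0  bus=[BusRd]  L0: P0=I P1=E  mem[L0]=10
4. P0: load  L1  bus=[BusRd]  L1: P0=E P1=I  mem[L1]=30
5. P1: load  L0  bus=[-]  L0: P0=I P1=E  mem[L0]=10
6. P0: store L1 := 51  bus=[-]  L1: P0=M P1=I  mem[L1]=30
7. P0: load  L1  bus=[-]  L1: P0=M P1=I  mem[L1]=30
8. P1: store L0 := 67  bus=[-]  L0: P0=I P1=M  mem[L0]=10
9. P0: store L0 := 93  bus=[BusRdX,Flush]  L0: P0=M P1=I  mem[L0]=67
10. P1: store L2 := 87  bus=[BusRdX,Flush]  L2: P0=I P1=M  mem[L2]=55
11. P0: store L0 := 48  bus=[-]  L0: P0=M P1=I  mem[L0]=67
12. P1: store L0 := 24  bus=[BusRdX,Flush]  L0: P0=I P1=M  mem[L0]=48
13. P0: store L0 := 27  bus=[BusRdX,Flush]  L0: P0=M P1=I  mem[L0]=24
14. P0: store L2 := 53  bus=[BusRdX,Flush]  L2: P0=M P1=I  mem[L2]=87
15. P1: load  L0  bus=[BusRd,Flush]  L0: P0=S P1=S  mem[L0]=27
16. P0: store L0 := 93  bus=[BusUpgr]  L0: P0=M P1=I  mem[L0]=27
17. P0: store L0 := 57  bus=[-]  L0: P0=M P1=I  mem[L0]=27
18. P0: store L1 := 31  bus=[-]  L1: P0=M P1=I  mem[L1]=30
19. P1: load  L2  bus=[BusRd,Flush]  L2: P0=S P1=S  mem[L2]=53
20. P1: load  L2  bus=[-]  L2: P0=S P1=S  mem[L2]=53
21. P1: store L0 := 8  bus=[BusRdX,Flush]  L0: P0=I P1=M  mem[L0]=57

bus = none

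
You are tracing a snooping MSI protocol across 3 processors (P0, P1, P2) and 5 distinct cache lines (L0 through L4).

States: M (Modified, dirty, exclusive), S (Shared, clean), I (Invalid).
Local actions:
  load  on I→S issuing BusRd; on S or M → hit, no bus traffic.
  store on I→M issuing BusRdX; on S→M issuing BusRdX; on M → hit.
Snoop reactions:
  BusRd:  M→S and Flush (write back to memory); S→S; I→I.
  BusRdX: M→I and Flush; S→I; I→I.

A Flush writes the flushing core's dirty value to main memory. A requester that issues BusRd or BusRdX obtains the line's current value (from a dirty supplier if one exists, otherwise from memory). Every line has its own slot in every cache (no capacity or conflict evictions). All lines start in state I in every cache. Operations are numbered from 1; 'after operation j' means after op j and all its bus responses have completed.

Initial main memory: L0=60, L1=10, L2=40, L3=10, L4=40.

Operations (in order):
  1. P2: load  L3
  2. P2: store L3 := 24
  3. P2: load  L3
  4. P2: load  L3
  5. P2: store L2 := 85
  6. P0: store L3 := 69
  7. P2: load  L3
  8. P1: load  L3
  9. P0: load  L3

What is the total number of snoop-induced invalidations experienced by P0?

invalidations = 0

step 1: P2: load  L3  ⟶  IIS  (L3)  txn=BusRd  M[L3]=10
step 2: P2: store L3 := 24  ⟶  IIM  (L3)  txn=BusRdX  M[L3]=10
step 3: P2: load  L3  ⟶  IIM  (L3)  txn=∅  M[L3]=10
step 4: P2: load  L3  ⟶  IIM  (L3)  txn=∅  M[L3]=10
step 5: P2: store L2 := 85  ⟶  IIM  (L2)  txn=BusRdX  M[L2]=40
step 6: P0: store L3 := 69  ⟶  MII  (L3)  txn=BusRdX+Flush  M[L3]=24
step 7: P2: load  L3  ⟶  SIS  (L3)  txn=BusRd+Flush  M[L3]=69
step 8: P1: load  L3  ⟶  SSS  (L3)  txn=BusRd  M[L3]=69
step 9: P0: load  L3  ⟶  SSS  (L3)  txn=∅  M[L3]=69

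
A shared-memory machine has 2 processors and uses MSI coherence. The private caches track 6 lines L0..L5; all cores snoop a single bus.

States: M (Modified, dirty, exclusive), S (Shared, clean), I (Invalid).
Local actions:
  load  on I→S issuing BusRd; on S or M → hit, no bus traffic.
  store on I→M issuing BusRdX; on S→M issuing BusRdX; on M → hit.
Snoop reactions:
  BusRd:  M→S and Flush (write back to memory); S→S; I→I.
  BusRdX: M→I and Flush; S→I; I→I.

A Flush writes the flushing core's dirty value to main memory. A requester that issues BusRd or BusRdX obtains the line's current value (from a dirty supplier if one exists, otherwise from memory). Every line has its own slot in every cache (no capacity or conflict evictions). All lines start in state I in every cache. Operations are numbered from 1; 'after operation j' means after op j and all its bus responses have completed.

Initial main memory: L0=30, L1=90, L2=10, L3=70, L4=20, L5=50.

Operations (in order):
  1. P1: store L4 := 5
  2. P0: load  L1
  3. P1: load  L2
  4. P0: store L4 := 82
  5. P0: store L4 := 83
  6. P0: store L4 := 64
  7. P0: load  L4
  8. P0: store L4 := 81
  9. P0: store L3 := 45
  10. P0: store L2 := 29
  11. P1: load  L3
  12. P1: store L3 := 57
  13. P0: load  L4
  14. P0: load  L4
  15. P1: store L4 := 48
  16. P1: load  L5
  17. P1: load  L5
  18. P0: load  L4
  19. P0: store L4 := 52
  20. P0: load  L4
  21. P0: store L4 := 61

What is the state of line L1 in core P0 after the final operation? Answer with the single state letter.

[1] P1: store L4 := 5 | P0:I, P1:M(5) | bus: BusRdX
[2] P0: load  L1 | P0:S(90), P1:I | bus: BusRd
[3] P1: load  L2 | P0:I, P1:S(10) | bus: BusRd
[4] P0: store L4 := 82 | P0:M(82), P1:I | bus: BusRdX,Flush
[5] P0: store L4 := 83 | P0:M(83), P1:I | bus: none
[6] P0: store L4 := 64 | P0:M(64), P1:I | bus: none
[7] P0: load  L4 | P0:M(64), P1:I | bus: none
[8] P0: store L4 := 81 | P0:M(81), P1:I | bus: none
[9] P0: store L3 := 45 | P0:M(45), P1:I | bus: BusRdX
[10] P0: store L2 := 29 | P0:M(29), P1:I | bus: BusRdX
[11] P1: load  L3 | P0:S(45), P1:S(45) | bus: BusRd,Flush
[12] P1: store L3 := 57 | P0:I, P1:M(57) | bus: BusRdX
[13] P0: load  L4 | P0:M(81), P1:I | bus: none
[14] P0: load  L4 | P0:M(81), P1:I | bus: none
[15] P1: store L4 := 48 | P0:I, P1:M(48) | bus: BusRdX,Flush
[16] P1: load  L5 | P0:I, P1:S(50) | bus: BusRd
[17] P1: load  L5 | P0:I, P1:S(50) | bus: none
[18] P0: load  L4 | P0:S(48), P1:S(48) | bus: BusRd,Flush
[19] P0: store L4 := 52 | P0:M(52), P1:I | bus: BusRdX
[20] P0: load  L4 | P0:M(52), P1:I | bus: none
[21] P0: store L4 := 61 | P0:M(61), P1:I | bus: none

state = S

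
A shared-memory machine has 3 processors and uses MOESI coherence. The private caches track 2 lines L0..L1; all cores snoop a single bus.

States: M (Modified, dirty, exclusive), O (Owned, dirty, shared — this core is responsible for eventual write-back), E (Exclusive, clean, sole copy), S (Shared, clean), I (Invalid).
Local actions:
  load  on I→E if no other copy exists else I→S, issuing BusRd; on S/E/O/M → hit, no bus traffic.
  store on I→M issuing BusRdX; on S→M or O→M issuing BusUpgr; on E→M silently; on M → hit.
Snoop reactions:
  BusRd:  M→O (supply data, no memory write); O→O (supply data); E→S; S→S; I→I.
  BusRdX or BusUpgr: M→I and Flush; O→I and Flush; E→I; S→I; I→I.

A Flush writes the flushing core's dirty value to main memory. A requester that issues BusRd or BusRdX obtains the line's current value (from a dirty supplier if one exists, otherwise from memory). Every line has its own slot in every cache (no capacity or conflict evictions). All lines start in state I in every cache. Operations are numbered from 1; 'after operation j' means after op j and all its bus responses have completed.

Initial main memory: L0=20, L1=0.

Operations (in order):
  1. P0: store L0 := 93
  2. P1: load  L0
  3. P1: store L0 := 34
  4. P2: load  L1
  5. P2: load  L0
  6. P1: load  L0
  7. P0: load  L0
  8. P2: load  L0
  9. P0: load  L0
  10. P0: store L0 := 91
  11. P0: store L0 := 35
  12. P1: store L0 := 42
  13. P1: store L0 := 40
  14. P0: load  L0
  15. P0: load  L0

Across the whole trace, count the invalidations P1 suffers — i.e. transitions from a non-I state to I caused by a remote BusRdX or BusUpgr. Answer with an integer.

invalidations = 1

step 1: P0: store L0 := 93  ⟶  MII  (L0)  txn=BusRdX  M[L0]=20
step 2: P1: load  L0  ⟶  OSI  (L0)  txn=BusRd  M[L0]=20
step 3: P1: store L0 := 34  ⟶  IMI  (L0)  txn=BusUpgr+Flush  M[L0]=93
step 4: P2: load  L1  ⟶  IIE  (L1)  txn=BusRd  M[L1]=0
step 5: P2: load  L0  ⟶  IOS  (L0)  txn=BusRd  M[L0]=93
step 6: P1: load  L0  ⟶  IOS  (L0)  txn=∅  M[L0]=93
step 7: P0: load  L0  ⟶  SOS  (L0)  txn=BusRd  M[L0]=93
step 8: P2: load  L0  ⟶  SOS  (L0)  txn=∅  M[L0]=93
step 9: P0: load  L0  ⟶  SOS  (L0)  txn=∅  M[L0]=93
step 10: P0: store L0 := 91  ⟶  MII  (L0)  txn=BusUpgr+Flush  M[L0]=34
step 11: P0: store L0 := 35  ⟶  MII  (L0)  txn=∅  M[L0]=34
step 12: P1: store L0 := 42  ⟶  IMI  (L0)  txn=BusRdX+Flush  M[L0]=35
step 13: P1: store L0 := 40  ⟶  IMI  (L0)  txn=∅  M[L0]=35
step 14: P0: load  L0  ⟶  SOI  (L0)  txn=BusRd  M[L0]=35
step 15: P0: load  L0  ⟶  SOI  (L0)  txn=∅  M[L0]=35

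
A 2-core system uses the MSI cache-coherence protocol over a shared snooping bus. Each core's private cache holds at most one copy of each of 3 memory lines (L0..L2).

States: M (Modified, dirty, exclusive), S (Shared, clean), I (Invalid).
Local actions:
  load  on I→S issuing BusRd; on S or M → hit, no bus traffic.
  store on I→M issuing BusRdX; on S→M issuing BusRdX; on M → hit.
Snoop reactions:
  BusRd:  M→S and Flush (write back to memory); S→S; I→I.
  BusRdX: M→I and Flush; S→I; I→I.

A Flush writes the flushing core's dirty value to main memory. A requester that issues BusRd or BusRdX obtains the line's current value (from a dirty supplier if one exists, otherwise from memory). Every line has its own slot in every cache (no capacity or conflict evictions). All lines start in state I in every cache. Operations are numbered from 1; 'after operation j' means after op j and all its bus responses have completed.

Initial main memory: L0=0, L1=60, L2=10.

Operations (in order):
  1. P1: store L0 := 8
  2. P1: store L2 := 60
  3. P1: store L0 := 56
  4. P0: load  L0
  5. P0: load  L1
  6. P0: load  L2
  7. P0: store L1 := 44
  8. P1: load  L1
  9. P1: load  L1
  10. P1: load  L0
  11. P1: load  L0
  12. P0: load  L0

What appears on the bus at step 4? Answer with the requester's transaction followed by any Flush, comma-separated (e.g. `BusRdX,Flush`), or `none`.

1. P1: store L0 := 8  bus=[BusRdX]  L0: P0=I P1=M  mem[L0]=0
2. P1: store L2 := 60  bus=[BusRdX]  L2: P0=I P1=M  mem[L2]=10
3. P1: store L0 := 56  bus=[-]  L0: P0=I P1=M  mem[L0]=0
4. P0: load  L0  bus=[BusRd,Flush]  L0: P0=S P1=S  mem[L0]=56
5. P0: load  L1  bus=[BusRd]  L1: P0=S P1=I  mem[L1]=60
6. P0: load  L2  bus=[BusRd,Flush]  L2: P0=S P1=S  mem[L2]=60
7. P0: store L1 := 44  bus=[BusRdX]  L1: P0=M P1=I  mem[L1]=60
8. P1: load  L1  bus=[BusRd,Flush]  L1: P0=S P1=S  mem[L1]=44
9. P1: load  L1  bus=[-]  L1: P0=S P1=S  mem[L1]=44
10. P1: load  L0  bus=[-]  L0: P0=S P1=S  mem[L0]=56
11. P1: load  L0  bus=[-]  L0: P0=S P1=S  mem[L0]=56
12. P0: load  L0  bus=[-]  L0: P0=S P1=S  mem[L0]=56

bus = BusRd,Flush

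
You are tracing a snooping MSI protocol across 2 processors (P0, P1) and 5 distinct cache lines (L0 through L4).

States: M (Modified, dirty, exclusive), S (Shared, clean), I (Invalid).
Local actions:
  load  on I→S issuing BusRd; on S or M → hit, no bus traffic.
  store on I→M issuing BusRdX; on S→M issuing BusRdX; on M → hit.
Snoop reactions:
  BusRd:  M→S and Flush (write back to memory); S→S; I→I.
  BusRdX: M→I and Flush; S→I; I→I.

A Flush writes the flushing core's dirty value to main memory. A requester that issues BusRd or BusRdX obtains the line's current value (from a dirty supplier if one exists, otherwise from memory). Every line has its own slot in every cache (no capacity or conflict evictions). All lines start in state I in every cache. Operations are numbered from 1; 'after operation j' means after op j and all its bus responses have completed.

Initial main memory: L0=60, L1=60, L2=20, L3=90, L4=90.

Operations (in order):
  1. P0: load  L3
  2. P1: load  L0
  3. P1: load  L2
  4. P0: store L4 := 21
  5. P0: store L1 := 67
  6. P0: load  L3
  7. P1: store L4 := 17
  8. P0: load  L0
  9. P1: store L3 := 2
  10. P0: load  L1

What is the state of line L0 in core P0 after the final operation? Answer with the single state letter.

1. P0: load  L3  bus=[BusRd]  L3: P0=S P1=I  mem[L3]=90
2. P1: load  L0  bus=[BusRd]  L0: P0=I P1=S  mem[L0]=60
3. P1: load  L2  bus=[BusRd]  L2: P0=I P1=S  mem[L2]=20
4. P0: store L4 := 21  bus=[BusRdX]  L4: P0=M P1=I  mem[L4]=90
5. P0: store L1 := 67  bus=[BusRdX]  L1: P0=M P1=I  mem[L1]=60
6. P0: load  L3  bus=[-]  L3: P0=S P1=I  mem[L3]=90
7. P1: store L4 := 17  bus=[BusRdX,Flush]  L4: P0=I P1=M  mem[L4]=21
8. P0: load  L0  bus=[BusRd]  L0: P0=S P1=S  mem[L0]=60
9. P1: store L3 := 2  bus=[BusRdX]  L3: P0=I P1=M  mem[L3]=90
10. P0: load  L1  bus=[-]  L1: P0=M P1=I  mem[L1]=60

state = S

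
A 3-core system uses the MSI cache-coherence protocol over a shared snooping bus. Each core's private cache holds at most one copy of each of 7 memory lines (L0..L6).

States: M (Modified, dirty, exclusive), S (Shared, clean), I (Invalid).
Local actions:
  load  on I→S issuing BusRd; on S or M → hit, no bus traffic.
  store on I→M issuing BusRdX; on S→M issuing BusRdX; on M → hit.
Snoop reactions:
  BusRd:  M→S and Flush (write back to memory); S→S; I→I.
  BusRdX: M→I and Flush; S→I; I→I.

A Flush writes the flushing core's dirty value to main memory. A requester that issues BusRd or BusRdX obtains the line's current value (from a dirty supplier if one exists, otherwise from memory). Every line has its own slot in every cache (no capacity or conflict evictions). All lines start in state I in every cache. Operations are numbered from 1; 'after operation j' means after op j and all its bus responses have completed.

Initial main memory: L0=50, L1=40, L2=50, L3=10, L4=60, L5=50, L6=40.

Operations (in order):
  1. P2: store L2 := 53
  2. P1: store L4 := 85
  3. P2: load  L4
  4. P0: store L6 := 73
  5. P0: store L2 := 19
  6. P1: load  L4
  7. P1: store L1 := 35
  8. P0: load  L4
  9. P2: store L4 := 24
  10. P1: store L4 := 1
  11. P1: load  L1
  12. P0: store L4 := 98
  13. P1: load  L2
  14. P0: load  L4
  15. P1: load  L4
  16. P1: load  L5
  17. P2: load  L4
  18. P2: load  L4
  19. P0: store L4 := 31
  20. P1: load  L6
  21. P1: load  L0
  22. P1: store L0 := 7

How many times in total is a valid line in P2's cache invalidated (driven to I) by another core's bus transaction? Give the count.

1. P2: store L2 := 53  bus=[BusRdX]  L2: P0=I P1=I P2=M  mem[L2]=50
2. P1: store L4 := 85  bus=[BusRdX]  L4: P0=I P1=M P2=I  mem[L4]=60
3. P2: load  L4  bus=[BusRd,Flush]  L4: P0=I P1=S P2=S  mem[L4]=85
4. P0: store L6 := 73  bus=[BusRdX]  L6: P0=M P1=I P2=I  mem[L6]=40
5. P0: store L2 := 19  bus=[BusRdX,Flush]  L2: P0=M P1=I P2=I  mem[L2]=53
6. P1: load  L4  bus=[-]  L4: P0=I P1=S P2=S  mem[L4]=85
7. P1: store L1 := 35  bus=[BusRdX]  L1: P0=I P1=M P2=I  mem[L1]=40
8. P0: load  L4  bus=[BusRd]  L4: P0=S P1=S P2=S  mem[L4]=85
9. P2: store L4 := 24  bus=[BusRdX]  L4: P0=I P1=I P2=M  mem[L4]=85
10. P1: store L4 := 1  bus=[BusRdX,Flush]  L4: P0=I P1=M P2=I  mem[L4]=24
11. P1: load  L1  bus=[-]  L1: P0=I P1=M P2=I  mem[L1]=40
12. P0: store L4 := 98  bus=[BusRdX,Flush]  L4: P0=M P1=I P2=I  mem[L4]=1
13. P1: load  L2  bus=[BusRd,Flush]  L2: P0=S P1=S P2=I  mem[L2]=19
14. P0: load  L4  bus=[-]  L4: P0=M P1=I P2=I  mem[L4]=1
15. P1: load  L4  bus=[BusRd,Flush]  L4: P0=S P1=S P2=I  mem[L4]=98
16. P1: load  L5  bus=[BusRd]  L5: P0=I P1=S P2=I  mem[L5]=50
17. P2: load  L4  bus=[BusRd]  L4: P0=S P1=S P2=S  mem[L4]=98
18. P2: load  L4  bus=[-]  L4: P0=S P1=S P2=S  mem[L4]=98
19. P0: store L4 := 31  bus=[BusRdX]  L4: P0=M P1=I P2=I  mem[L4]=98
20. P1: load  L6  bus=[BusRd,Flush]  L6: P0=S P1=S P2=I  mem[L6]=73
21. P1: load  L0  bus=[BusRd]  L0: P0=I P1=S P2=I  mem[L0]=50
22. P1: store L0 := 7  bus=[BusRdX]  L0: P0=I P1=M P2=I  mem[L0]=50

invalidations = 3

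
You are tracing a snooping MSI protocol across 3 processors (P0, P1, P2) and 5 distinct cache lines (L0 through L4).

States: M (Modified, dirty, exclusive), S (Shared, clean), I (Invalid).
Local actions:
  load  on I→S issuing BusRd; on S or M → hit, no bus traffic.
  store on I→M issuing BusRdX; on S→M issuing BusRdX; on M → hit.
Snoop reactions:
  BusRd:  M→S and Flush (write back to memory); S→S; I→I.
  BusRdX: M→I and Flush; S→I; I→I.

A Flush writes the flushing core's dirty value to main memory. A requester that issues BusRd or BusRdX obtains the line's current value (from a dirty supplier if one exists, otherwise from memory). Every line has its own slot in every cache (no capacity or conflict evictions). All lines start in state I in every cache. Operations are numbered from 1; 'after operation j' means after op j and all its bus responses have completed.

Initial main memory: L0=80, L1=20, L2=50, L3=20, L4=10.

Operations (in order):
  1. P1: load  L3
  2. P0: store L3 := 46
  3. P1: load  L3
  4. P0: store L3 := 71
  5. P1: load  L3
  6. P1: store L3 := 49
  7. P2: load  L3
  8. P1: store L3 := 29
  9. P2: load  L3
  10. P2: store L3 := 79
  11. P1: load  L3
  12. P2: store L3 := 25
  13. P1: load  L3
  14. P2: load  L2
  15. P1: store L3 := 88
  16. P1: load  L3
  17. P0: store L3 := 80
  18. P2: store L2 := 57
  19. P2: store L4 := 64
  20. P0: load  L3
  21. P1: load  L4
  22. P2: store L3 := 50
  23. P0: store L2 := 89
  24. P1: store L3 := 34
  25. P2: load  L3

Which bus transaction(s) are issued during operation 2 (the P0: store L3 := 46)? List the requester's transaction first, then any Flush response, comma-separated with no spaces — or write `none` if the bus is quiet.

bus = BusRdX

step 1: P1: load  L3  ⟶  ISI  (L3)  txn=BusRd  M[L3]=20
step 2: P0: store L3 := 46  ⟶  MII  (L3)  txn=BusRdX  M[L3]=20
step 3: P1: load  L3  ⟶  SSI  (L3)  txn=BusRd+Flush  M[L3]=46
step 4: P0: store L3 := 71  ⟶  MII  (L3)  txn=BusRdX  M[L3]=46
step 5: P1: load  L3  ⟶  SSI  (L3)  txn=BusRd+Flush  M[L3]=71
step 6: P1: store L3 := 49  ⟶  IMI  (L3)  txn=BusRdX  M[L3]=71
step 7: P2: load  L3  ⟶  ISS  (L3)  txn=BusRd+Flush  M[L3]=49
step 8: P1: store L3 := 29  ⟶  IMI  (L3)  txn=BusRdX  M[L3]=49
step 9: P2: load  L3  ⟶  ISS  (L3)  txn=BusRd+Flush  M[L3]=29
step 10: P2: store L3 := 79  ⟶  IIM  (L3)  txn=BusRdX  M[L3]=29
step 11: P1: load  L3  ⟶  ISS  (L3)  txn=BusRd+Flush  M[L3]=79
step 12: P2: store L3 := 25  ⟶  IIM  (L3)  txn=BusRdX  M[L3]=79
step 13: P1: load  L3  ⟶  ISS  (L3)  txn=BusRd+Flush  M[L3]=25
step 14: P2: load  L2  ⟶  IIS  (L2)  txn=BusRd  M[L2]=50
step 15: P1: store L3 := 88  ⟶  IMI  (L3)  txn=BusRdX  M[L3]=25
step 16: P1: load  L3  ⟶  IMI  (L3)  txn=∅  M[L3]=25
step 17: P0: store L3 := 80  ⟶  MII  (L3)  txn=BusRdX+Flush  M[L3]=88
step 18: P2: store L2 := 57  ⟶  IIM  (L2)  txn=BusRdX  M[L2]=50
step 19: P2: store L4 := 64  ⟶  IIM  (L4)  txn=BusRdX  M[L4]=10
step 20: P0: load  L3  ⟶  MII  (L3)  txn=∅  M[L3]=88
step 21: P1: load  L4  ⟶  ISS  (L4)  txn=BusRd+Flush  M[L4]=64
step 22: P2: store L3 := 50  ⟶  IIM  (L3)  txn=BusRdX+Flush  M[L3]=80
step 23: P0: store L2 := 89  ⟶  MII  (L2)  txn=BusRdX+Flush  M[L2]=57
step 24: P1: store L3 := 34  ⟶  IMI  (L3)  txn=BusRdX+Flush  M[L3]=50
step 25: P2: load  L3  ⟶  ISS  (L3)  txn=BusRd+Flush  M[L3]=34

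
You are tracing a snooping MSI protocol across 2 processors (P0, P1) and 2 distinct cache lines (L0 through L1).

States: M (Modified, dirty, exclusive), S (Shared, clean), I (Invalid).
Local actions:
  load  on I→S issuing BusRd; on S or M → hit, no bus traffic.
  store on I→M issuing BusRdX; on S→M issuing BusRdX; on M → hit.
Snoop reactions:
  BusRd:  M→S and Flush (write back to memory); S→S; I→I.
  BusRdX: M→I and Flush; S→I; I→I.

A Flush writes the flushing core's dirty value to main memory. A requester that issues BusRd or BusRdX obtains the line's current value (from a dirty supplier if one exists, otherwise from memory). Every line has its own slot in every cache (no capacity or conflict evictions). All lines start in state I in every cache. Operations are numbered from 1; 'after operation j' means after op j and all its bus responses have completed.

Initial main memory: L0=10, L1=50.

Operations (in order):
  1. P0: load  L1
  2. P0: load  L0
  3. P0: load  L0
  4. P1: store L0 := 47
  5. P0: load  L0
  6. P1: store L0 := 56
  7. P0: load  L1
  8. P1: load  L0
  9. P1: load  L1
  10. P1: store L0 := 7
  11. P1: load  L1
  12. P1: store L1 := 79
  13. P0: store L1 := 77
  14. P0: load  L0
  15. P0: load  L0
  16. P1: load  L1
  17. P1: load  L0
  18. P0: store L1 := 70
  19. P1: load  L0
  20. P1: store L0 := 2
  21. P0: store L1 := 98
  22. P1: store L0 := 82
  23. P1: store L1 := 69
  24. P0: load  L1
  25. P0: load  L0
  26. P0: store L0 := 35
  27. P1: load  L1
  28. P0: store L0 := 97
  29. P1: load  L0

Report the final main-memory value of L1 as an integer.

memory[L1] = 69

step 1: P0: load  L1  ⟶  SI  (L1)  txn=BusRd  M[L1]=50
step 2: P0: load  L0  ⟶  SI  (L0)  txn=BusRd  M[L0]=10
step 3: P0: load  L0  ⟶  SI  (L0)  txn=∅  M[L0]=10
step 4: P1: store L0 := 47  ⟶  IM  (L0)  txn=BusRdX  M[L0]=10
step 5: P0: load  L0  ⟶  SS  (L0)  txn=BusRd+Flush  M[L0]=47
step 6: P1: store L0 := 56  ⟶  IM  (L0)  txn=BusRdX  M[L0]=47
step 7: P0: load  L1  ⟶  SI  (L1)  txn=∅  M[L1]=50
step 8: P1: load  L0  ⟶  IM  (L0)  txn=∅  M[L0]=47
step 9: P1: load  L1  ⟶  SS  (L1)  txn=BusRd  M[L1]=50
step 10: P1: store L0 := 7  ⟶  IM  (L0)  txn=∅  M[L0]=47
step 11: P1: load  L1  ⟶  SS  (L1)  txn=∅  M[L1]=50
step 12: P1: store L1 := 79  ⟶  IM  (L1)  txn=BusRdX  M[L1]=50
step 13: P0: store L1 := 77  ⟶  MI  (L1)  txn=BusRdX+Flush  M[L1]=79
step 14: P0: load  L0  ⟶  SS  (L0)  txn=BusRd+Flush  M[L0]=7
step 15: P0: load  L0  ⟶  SS  (L0)  txn=∅  M[L0]=7
step 16: P1: load  L1  ⟶  SS  (L1)  txn=BusRd+Flush  M[L1]=77
step 17: P1: load  L0  ⟶  SS  (L0)  txn=∅  M[L0]=7
step 18: P0: store L1 := 70  ⟶  MI  (L1)  txn=BusRdX  M[L1]=77
step 19: P1: load  L0  ⟶  SS  (L0)  txn=∅  M[L0]=7
step 20: P1: store L0 := 2  ⟶  IM  (L0)  txn=BusRdX  M[L0]=7
step 21: P0: store L1 := 98  ⟶  MI  (L1)  txn=∅  M[L1]=77
step 22: P1: store L0 := 82  ⟶  IM  (L0)  txn=∅  M[L0]=7
step 23: P1: store L1 := 69  ⟶  IM  (L1)  txn=BusRdX+Flush  M[L1]=98
step 24: P0: load  L1  ⟶  SS  (L1)  txn=BusRd+Flush  M[L1]=69
step 25: P0: load  L0  ⟶  SS  (L0)  txn=BusRd+Flush  M[L0]=82
step 26: P0: store L0 := 35  ⟶  MI  (L0)  txn=BusRdX  M[L0]=82
step 27: P1: load  L1  ⟶  SS  (L1)  txn=∅  M[L1]=69
step 28: P0: store L0 := 97  ⟶  MI  (L0)  txn=∅  M[L0]=82
step 29: P1: load  L0  ⟶  SS  (L0)  txn=BusRd+Flush  M[L0]=97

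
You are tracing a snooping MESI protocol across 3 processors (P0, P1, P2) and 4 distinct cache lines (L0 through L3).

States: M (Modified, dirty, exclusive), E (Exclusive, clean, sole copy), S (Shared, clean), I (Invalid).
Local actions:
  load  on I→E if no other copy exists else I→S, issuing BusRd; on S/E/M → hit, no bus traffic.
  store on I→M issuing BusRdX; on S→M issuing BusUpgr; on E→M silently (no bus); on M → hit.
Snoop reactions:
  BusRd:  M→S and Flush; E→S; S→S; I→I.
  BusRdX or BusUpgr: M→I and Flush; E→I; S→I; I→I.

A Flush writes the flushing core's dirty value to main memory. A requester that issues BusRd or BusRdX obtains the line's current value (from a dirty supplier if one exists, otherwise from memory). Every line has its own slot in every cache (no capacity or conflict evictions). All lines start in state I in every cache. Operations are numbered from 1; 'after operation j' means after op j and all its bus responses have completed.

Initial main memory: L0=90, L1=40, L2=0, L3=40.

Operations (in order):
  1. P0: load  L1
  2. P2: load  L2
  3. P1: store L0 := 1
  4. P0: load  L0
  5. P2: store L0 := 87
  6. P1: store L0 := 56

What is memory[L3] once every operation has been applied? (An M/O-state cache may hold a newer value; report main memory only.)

memory[L3] = 40

  op1 P0: load  L1 → E/I/I on L1; bus BusRd; mem=40
  op2 P2: load  L2 → I/I/E on L2; bus BusRd; mem=0
  op3 P1: store L0 := 1 → I/M/I on L0; bus BusRdX; mem=90
  op4 P0: load  L0 → S/S/I on L0; bus BusRd Flush; mem=1
  op5 P2: store L0 := 87 → I/I/M on L0; bus BusRdX; mem=1
  op6 P1: store L0 := 56 → I/M/I on L0; bus BusRdX Flush; mem=87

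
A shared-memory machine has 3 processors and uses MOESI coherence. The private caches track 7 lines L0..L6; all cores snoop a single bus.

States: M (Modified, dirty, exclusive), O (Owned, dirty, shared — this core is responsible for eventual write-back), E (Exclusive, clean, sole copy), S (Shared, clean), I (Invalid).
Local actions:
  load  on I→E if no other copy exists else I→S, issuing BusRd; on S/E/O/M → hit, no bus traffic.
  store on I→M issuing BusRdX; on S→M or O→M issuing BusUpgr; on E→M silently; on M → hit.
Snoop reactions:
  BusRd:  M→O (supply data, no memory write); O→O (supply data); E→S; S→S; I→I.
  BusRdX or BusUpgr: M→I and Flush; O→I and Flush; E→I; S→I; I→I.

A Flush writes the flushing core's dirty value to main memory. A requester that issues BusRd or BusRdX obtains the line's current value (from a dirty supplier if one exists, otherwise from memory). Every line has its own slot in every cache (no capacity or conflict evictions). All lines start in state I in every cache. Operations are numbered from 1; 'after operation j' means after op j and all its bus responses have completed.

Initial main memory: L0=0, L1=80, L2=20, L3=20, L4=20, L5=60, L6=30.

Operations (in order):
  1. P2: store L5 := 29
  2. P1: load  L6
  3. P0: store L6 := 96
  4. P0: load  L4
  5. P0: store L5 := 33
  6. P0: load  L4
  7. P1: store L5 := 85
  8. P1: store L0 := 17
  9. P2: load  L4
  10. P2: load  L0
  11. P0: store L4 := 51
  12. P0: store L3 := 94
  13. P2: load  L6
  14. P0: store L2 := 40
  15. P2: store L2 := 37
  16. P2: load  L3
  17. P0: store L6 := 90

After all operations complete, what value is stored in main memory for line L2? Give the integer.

  op1 P2: store L5 := 29 → I/I/M on L5; bus BusRdX; mem=60
  op2 P1: load  L6 → I/E/I on L6; bus BusRd; mem=30
  op3 P0: store L6 := 96 → M/I/I on L6; bus BusRdX; mem=30
  op4 P0: load  L4 → E/I/I on L4; bus BusRd; mem=20
  op5 P0: store L5 := 33 → M/I/I on L5; bus BusRdX Flush; mem=29
  op6 P0: load  L4 → E/I/I on L4; bus (none); mem=20
  op7 P1: store L5 := 85 → I/M/I on L5; bus BusRdX Flush; mem=33
  op8 P1: store L0 := 17 → I/M/I on L0; bus BusRdX; mem=0
  op9 P2: load  L4 → S/I/S on L4; bus BusRd; mem=20
  op10 P2: load  L0 → I/O/S on L0; bus BusRd; mem=0
  op11 P0: store L4 := 51 → M/I/I on L4; bus BusUpgr; mem=20
  op12 P0: store L3 := 94 → M/I/I on L3; bus BusRdX; mem=20
  op13 P2: load  L6 → O/I/S on L6; bus BusRd; mem=30
  op14 P0: store L2 := 40 → M/I/I on L2; bus BusRdX; mem=20
  op15 P2: store L2 := 37 → I/I/M on L2; bus BusRdX Flush; mem=40
  op16 P2: load  L3 → O/I/S on L3; bus BusRd; mem=20
  op17 P0: store L6 := 90 → M/I/I on L6; bus BusUpgr; mem=30

memory[L2] = 40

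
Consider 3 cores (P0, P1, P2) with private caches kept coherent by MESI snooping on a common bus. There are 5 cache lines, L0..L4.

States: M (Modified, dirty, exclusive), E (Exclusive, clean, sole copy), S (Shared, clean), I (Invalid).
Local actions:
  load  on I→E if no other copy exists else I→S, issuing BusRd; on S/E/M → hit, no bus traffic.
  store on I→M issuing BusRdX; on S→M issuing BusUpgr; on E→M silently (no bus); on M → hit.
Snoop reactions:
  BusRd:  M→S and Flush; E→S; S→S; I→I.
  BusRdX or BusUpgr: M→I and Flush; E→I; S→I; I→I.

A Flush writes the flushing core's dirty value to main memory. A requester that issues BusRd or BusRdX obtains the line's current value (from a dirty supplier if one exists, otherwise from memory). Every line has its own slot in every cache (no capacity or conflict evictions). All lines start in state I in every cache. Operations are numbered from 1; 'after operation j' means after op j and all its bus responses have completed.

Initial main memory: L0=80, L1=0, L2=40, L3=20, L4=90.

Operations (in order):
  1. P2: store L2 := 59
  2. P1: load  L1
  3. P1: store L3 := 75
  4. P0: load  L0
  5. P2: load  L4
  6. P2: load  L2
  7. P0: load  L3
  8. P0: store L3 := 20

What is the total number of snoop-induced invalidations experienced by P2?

1. P2: store L2 := 59  bus=[BusRdX]  L2: P0=I P1=I P2=M  mem[L2]=40
2. P1: load  L1  bus=[BusRd]  L1: P0=I P1=E P2=I  mem[L1]=0
3. P1: store L3 := 75  bus=[BusRdX]  L3: P0=I P1=M P2=I  mem[L3]=20
4. P0: load  L0  bus=[BusRd]  L0: P0=E P1=I P2=I  mem[L0]=80
5. P2: load  L4  bus=[BusRd]  L4: P0=I P1=I P2=E  mem[L4]=90
6. P2: load  L2  bus=[-]  L2: P0=I P1=I P2=M  mem[L2]=40
7. P0: load  L3  bus=[BusRd,Flush]  L3: P0=S P1=S P2=I  mem[L3]=75
8. P0: store L3 := 20  bus=[BusUpgr]  L3: P0=M P1=I P2=I  mem[L3]=75

invalidations = 0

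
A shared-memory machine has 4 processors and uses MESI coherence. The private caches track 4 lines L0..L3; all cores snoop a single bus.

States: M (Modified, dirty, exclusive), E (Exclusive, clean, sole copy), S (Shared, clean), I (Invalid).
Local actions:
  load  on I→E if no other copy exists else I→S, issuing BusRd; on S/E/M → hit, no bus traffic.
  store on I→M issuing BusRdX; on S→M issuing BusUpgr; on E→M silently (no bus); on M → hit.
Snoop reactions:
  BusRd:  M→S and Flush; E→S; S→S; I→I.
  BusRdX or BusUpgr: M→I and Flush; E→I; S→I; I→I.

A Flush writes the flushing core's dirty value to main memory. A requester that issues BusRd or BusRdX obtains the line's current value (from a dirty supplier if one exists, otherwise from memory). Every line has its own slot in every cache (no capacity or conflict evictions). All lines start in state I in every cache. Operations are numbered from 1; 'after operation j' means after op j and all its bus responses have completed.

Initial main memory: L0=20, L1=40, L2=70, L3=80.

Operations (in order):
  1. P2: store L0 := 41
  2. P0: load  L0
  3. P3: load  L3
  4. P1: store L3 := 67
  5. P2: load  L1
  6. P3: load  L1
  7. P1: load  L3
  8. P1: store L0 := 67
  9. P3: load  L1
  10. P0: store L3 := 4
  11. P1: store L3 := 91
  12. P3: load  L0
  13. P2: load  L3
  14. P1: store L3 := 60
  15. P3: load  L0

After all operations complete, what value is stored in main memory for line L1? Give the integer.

step 1: P2: store L0 := 41  ⟶  IIMI  (L0)  txn=BusRdX  M[L0]=20
step 2: P0: load  L0  ⟶  SISI  (L0)  txn=BusRd+Flush  M[L0]=41
step 3: P3: load  L3  ⟶  IIIE  (L3)  txn=BusRd  M[L3]=80
step 4: P1: store L3 := 67  ⟶  IMII  (L3)  txn=BusRdX  M[L3]=80
step 5: P2: load  L1  ⟶  IIEI  (L1)  txn=BusRd  M[L1]=40
step 6: P3: load  L1  ⟶  IISS  (L1)  txn=BusRd  M[L1]=40
step 7: P1: load  L3  ⟶  IMII  (L3)  txn=∅  M[L3]=80
step 8: P1: store L0 := 67  ⟶  IMII  (L0)  txn=BusRdX  M[L0]=41
step 9: P3: load  L1  ⟶  IISS  (L1)  txn=∅  M[L1]=40
step 10: P0: store L3 := 4  ⟶  MIII  (L3)  txn=BusRdX+Flush  M[L3]=67
step 11: P1: store L3 := 91  ⟶  IMII  (L3)  txn=BusRdX+Flush  M[L3]=4
step 12: P3: load  L0  ⟶  ISIS  (L0)  txn=BusRd+Flush  M[L0]=67
step 13: P2: load  L3  ⟶  ISSI  (L3)  txn=BusRd+Flush  M[L3]=91
step 14: P1: store L3 := 60  ⟶  IMII  (L3)  txn=BusUpgr  M[L3]=91
step 15: P3: load  L0  ⟶  ISIS  (L0)  txn=∅  M[L0]=67

memory[L1] = 40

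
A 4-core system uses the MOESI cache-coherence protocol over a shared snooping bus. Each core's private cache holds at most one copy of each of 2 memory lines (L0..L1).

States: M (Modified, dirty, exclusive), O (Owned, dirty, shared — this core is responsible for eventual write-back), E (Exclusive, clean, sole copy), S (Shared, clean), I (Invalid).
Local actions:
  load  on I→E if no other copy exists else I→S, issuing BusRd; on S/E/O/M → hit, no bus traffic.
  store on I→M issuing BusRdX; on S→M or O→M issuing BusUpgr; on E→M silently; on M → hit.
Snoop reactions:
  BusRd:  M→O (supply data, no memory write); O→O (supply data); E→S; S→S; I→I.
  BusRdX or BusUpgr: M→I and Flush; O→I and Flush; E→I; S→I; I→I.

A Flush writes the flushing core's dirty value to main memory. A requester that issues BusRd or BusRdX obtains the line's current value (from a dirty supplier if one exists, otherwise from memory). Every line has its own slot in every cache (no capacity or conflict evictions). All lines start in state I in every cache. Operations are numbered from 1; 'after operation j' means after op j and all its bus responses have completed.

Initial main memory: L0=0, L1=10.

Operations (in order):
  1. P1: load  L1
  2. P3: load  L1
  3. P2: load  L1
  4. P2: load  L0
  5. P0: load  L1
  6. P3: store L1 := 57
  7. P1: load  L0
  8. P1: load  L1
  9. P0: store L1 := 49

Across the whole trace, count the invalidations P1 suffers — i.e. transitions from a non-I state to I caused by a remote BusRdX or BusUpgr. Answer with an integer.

  op1 P1: load  L1 → I/E/I/I on L1; bus BusRd; mem=10
  op2 P3: load  L1 → I/S/I/S on L1; bus BusRd; mem=10
  op3 P2: load  L1 → I/S/S/S on L1; bus BusRd; mem=10
  op4 P2: load  L0 → I/I/E/I on L0; bus BusRd; mem=0
  op5 P0: load  L1 → S/S/S/S on L1; bus BusRd; mem=10
  op6 P3: store L1 := 57 → I/I/I/M on L1; bus BusUpgr; mem=10
  op7 P1: load  L0 → I/S/S/I on L0; bus BusRd; mem=0
  op8 P1: load  L1 → I/S/I/O on L1; bus BusRd; mem=10
  op9 P0: store L1 := 49 → M/I/I/I on L1; bus BusRdX Flush; mem=57

invalidations = 2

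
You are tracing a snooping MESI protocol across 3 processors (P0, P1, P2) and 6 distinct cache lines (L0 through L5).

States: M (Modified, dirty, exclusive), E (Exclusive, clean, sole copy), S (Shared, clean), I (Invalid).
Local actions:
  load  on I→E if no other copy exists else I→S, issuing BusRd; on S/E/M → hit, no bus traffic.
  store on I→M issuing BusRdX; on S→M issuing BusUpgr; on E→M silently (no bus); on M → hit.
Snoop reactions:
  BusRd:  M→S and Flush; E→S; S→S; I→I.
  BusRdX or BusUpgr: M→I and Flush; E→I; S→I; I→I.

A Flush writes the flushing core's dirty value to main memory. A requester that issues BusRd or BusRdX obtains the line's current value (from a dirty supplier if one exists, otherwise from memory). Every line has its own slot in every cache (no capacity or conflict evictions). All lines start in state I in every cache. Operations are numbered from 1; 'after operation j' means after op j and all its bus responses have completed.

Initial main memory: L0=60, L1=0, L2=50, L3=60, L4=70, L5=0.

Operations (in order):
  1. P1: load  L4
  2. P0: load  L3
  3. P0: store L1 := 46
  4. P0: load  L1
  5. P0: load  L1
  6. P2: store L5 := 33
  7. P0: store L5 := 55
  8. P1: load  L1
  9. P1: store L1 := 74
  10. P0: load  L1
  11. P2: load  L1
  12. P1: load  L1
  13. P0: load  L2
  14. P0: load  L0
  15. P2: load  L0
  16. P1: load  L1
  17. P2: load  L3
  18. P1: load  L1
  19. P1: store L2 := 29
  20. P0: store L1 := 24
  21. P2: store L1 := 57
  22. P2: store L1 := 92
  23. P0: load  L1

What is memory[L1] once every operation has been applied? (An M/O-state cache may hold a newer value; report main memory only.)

  op1 P1: load  L4 → I/E/I on L4; bus BusRd; mem=70
  op2 P0: load  L3 → E/I/I on L3; bus BusRd; mem=60
  op3 P0: store L1 := 46 → M/I/I on L1; bus BusRdX; mem=0
  op4 P0: load  L1 → M/I/I on L1; bus (none); mem=0
  op5 P0: load  L1 → M/I/I on L1; bus (none); mem=0
  op6 P2: store L5 := 33 → I/I/M on L5; bus BusRdX; mem=0
  op7 P0: store L5 := 55 → M/I/I on L5; bus BusRdX Flush; mem=33
  op8 P1: load  L1 → S/S/I on L1; bus BusRd Flush; mem=46
  op9 P1: store L1 := 74 → I/M/I on L1; bus BusUpgr; mem=46
  op10 P0: load  L1 → S/S/I on L1; bus BusRd Flush; mem=74
  op11 P2: load  L1 → S/S/S on L1; bus BusRd; mem=74
  op12 P1: load  L1 → S/S/S on L1; bus (none); mem=74
  op13 P0: load  L2 → E/I/I on L2; bus BusRd; mem=50
  op14 P0: load  L0 → E/I/I on L0; bus BusRd; mem=60
  op15 P2: load  L0 → S/I/S on L0; bus BusRd; mem=60
  op16 P1: load  L1 → S/S/S on L1; bus (none); mem=74
  op17 P2: load  L3 → S/I/S on L3; bus BusRd; mem=60
  op18 P1: load  L1 → S/S/S on L1; bus (none); mem=74
  op19 P1: store L2 := 29 → I/M/I on L2; bus BusRdX; mem=50
  op20 P0: store L1 := 24 → M/I/I on L1; bus BusUpgr; mem=74
  op21 P2: store L1 := 57 → I/I/M on L1; bus BusRdX Flush; mem=24
  op22 P2: store L1 := 92 → I/I/M on L1; bus (none); mem=24
  op23 P0: load  L1 → S/I/S on L1; bus BusRd Flush; mem=92

memory[L1] = 92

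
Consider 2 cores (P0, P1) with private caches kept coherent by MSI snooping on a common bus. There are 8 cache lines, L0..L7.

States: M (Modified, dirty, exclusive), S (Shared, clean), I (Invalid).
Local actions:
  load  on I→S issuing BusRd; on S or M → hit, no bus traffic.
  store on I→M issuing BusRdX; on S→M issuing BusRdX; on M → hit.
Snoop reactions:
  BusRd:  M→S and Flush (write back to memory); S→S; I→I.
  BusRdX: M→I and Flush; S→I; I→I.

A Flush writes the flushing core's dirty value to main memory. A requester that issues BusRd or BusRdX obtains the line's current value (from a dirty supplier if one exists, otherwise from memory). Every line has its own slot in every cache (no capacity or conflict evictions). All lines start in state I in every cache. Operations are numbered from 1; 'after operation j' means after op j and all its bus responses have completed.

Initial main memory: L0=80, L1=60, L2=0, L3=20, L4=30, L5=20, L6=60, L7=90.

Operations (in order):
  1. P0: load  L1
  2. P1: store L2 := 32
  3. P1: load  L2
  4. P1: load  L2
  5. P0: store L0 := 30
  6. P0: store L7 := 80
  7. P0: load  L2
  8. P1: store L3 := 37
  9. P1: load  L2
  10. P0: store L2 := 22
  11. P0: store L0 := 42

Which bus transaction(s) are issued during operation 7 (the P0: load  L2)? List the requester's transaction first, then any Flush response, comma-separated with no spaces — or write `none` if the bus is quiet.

1. P0: load  L1  bus=[BusRd]  L1: P0=S P1=I  mem[L1]=60
2. P1: store L2 := 32  bus=[BusRdX]  L2: P0=I P1=M  mem[L2]=0
3. P1: load  L2  bus=[-]  L2: P0=I P1=M  mem[L2]=0
4. P1: load  L2  bus=[-]  L2: P0=I P1=M  mem[L2]=0
5. P0: store L0 := 30  bus=[BusRdX]  L0: P0=M P1=I  mem[L0]=80
6. P0: store L7 := 80  bus=[BusRdX]  L7: P0=M P1=I  mem[L7]=90
7. P0: load  L2  bus=[BusRd,Flush]  L2: P0=S P1=S  mem[L2]=32
8. P1: store L3 := 37  bus=[BusRdX]  L3: P0=I P1=M  mem[L3]=20
9. P1: load  L2  bus=[-]  L2: P0=S P1=S  mem[L2]=32
10. P0: store L2 := 22  bus=[BusRdX]  L2: P0=M P1=I  mem[L2]=32
11. P0: store L0 := 42  bus=[-]  L0: P0=M P1=I  mem[L0]=80

bus = BusRd,Flush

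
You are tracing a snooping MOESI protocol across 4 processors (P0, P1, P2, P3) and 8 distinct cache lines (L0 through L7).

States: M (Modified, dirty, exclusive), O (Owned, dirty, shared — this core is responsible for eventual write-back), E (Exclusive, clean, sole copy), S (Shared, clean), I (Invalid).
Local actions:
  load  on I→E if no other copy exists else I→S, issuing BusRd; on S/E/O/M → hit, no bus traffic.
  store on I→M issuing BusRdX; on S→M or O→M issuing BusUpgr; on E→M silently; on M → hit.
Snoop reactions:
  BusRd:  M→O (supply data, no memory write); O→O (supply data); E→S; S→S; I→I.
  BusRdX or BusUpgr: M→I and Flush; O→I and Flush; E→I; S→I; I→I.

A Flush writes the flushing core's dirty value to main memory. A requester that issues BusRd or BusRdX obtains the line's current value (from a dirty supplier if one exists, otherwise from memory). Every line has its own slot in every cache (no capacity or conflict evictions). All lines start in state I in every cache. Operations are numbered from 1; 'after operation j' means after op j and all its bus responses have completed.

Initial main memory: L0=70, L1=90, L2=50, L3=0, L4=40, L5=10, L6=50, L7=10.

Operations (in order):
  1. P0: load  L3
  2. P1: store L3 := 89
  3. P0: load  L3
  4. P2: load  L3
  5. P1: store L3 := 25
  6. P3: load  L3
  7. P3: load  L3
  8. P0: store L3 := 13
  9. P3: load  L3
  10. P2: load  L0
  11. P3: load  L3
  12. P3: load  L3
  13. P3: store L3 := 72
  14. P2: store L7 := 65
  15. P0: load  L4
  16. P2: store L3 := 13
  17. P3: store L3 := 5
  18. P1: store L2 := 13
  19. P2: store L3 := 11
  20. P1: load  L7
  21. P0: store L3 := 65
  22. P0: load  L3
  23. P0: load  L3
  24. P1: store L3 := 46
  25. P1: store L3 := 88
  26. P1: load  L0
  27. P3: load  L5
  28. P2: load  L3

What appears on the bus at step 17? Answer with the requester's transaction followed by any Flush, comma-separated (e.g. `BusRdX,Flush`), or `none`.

bus = BusRdX,Flush

[1] P0: load  L3 | P0:E(0), P1:I, P2:I, P3:I | bus: BusRd
[2] P1: store L3 := 89 | P0:I, P1:M(89), P2:I, P3:I | bus: BusRdX
[3] P0: load  L3 | P0:S(89), P1:O(89), P2:I, P3:I | bus: BusRd
[4] P2: load  L3 | P0:S(89), P1:O(89), P2:S(89), P3:I | bus: BusRd
[5] P1: store L3 := 25 | P0:I, P1:M(25), P2:I, P3:I | bus: BusUpgr
[6] P3: load  L3 | P0:I, P1:O(25), P2:I, P3:S(25) | bus: BusRd
[7] P3: load  L3 | P0:I, P1:O(25), P2:I, P3:S(25) | bus: none
[8] P0: store L3 := 13 | P0:M(13), P1:I, P2:I, P3:I | bus: BusRdX,Flush
[9] P3: load  L3 | P0:O(13), P1:I, P2:I, P3:S(13) | bus: BusRd
[10] P2: load  L0 | P0:I, P1:I, P2:E(70), P3:I | bus: BusRd
[11] P3: load  L3 | P0:O(13), P1:I, P2:I, P3:S(13) | bus: none
[12] P3: load  L3 | P0:O(13), P1:I, P2:I, P3:S(13) | bus: none
[13] P3: store L3 := 72 | P0:I, P1:I, P2:I, P3:M(72) | bus: BusUpgr,Flush
[14] P2: store L7 := 65 | P0:I, P1:I, P2:M(65), P3:I | bus: BusRdX
[15] P0: load  L4 | P0:E(40), P1:I, P2:I, P3:I | bus: BusRd
[16] P2: store L3 := 13 | P0:I, P1:I, P2:M(13), P3:I | bus: BusRdX,Flush
[17] P3: store L3 := 5 | P0:I, P1:I, P2:I, P3:M(5) | bus: BusRdX,Flush
[18] P1: store L2 := 13 | P0:I, P1:M(13), P2:I, P3:I | bus: BusRdX
[19] P2: store L3 := 11 | P0:I, P1:I, P2:M(11), P3:I | bus: BusRdX,Flush
[20] P1: load  L7 | P0:I, P1:S(65), P2:O(65), P3:I | bus: BusRd
[21] P0: store L3 := 65 | P0:M(65), P1:I, P2:I, P3:I | bus: BusRdX,Flush
[22] P0: load  L3 | P0:M(65), P1:I, P2:I, P3:I | bus: none
[23] P0: load  L3 | P0:M(65), P1:I, P2:I, P3:I | bus: none
[24] P1: store L3 := 46 | P0:I, P1:M(46), P2:I, P3:I | bus: BusRdX,Flush
[25] P1: store L3 := 88 | P0:I, P1:M(88), P2:I, P3:I | bus: none
[26] P1: load  L0 | P0:I, P1:S(70), P2:S(70), P3:I | bus: BusRd
[27] P3: load  L5 | P0:I, P1:I, P2:I, P3:E(10) | bus: BusRd
[28] P2: load  L3 | P0:I, P1:O(88), P2:S(88), P3:I | bus: BusRd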